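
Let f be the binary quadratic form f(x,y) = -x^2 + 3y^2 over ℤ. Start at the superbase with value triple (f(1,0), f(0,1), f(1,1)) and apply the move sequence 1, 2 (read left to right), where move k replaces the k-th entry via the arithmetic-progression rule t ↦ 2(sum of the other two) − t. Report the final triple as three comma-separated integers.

start (-1,3,2) = (f(1,0),f(0,1),f(1,1))
replace slot 1: 2·(3+2) − (-1) = 11 → (11,3,2)
replace slot 2: 2·(11+2) − 3 = 23 → (11,23,2)

11,23,2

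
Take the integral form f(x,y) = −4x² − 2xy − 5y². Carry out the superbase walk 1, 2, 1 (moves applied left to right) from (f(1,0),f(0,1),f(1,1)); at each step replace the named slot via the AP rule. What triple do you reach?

start (-4,-5,-11) = (f(1,0),f(0,1),f(1,1))
replace slot 1: 2·((-5)+(-11)) − (-4) = -28 → (-28,-5,-11)
replace slot 2: 2·((-28)+(-11)) − (-5) = -73 → (-28,-73,-11)
replace slot 1: 2·((-73)+(-11)) − (-28) = -140 → (-140,-73,-11)

-140,-73,-11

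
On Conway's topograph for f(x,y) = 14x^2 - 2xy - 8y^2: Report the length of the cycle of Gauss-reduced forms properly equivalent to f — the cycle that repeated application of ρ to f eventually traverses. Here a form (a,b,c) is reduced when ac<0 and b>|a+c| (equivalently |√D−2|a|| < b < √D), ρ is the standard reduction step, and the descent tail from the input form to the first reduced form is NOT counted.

D = 452, ⌊√D⌋ = 21
descent: ρ → (-8,18,4)  [lands on river]
river: ρ → (4,14,-16)
river: ρ → (-16,18,2)
river: ρ → (2,18,-16)
river: ρ → (-16,14,4)
river: ρ → (4,18,-8)
river: ρ → (-8,14,8)
river: ρ → (8,18,-4)
river: ρ → (-4,14,16)
river: ρ → (16,18,-2)
river: ρ → (-2,18,16)
river: ρ → (16,14,-4)
river: ρ → (-4,18,8)
river: ρ → (8,14,-8)
ρ-cycle length = 14 (tail of 1 descent step not counted)

14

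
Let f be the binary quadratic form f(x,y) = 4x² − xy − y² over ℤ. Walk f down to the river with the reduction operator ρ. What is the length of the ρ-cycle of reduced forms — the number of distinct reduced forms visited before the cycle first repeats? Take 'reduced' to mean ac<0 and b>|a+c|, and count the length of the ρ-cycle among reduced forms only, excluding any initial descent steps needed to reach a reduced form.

D = 17, ⌊√D⌋ = 4
descent: ρ → (-1,3,2)  [lands on river]
river: ρ → (2,1,-2)
river: ρ → (-2,3,1)
river: ρ → (1,3,-2)
river: ρ → (-2,1,2)
river: ρ → (2,3,-1)
ρ-cycle length = 6 (tail of 1 descent step not counted)

6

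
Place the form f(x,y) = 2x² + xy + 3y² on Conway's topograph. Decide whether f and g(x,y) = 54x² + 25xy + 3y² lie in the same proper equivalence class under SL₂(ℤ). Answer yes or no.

D₁ = -23, D₂ = -23
f: reduced (well bottom): (2,1,3) with a≤c, −a<b≤a
g: flip: (54,25,3)→(3,-25,54)
g: translate: b→-1 (≡-25 mod 6), so (3,-25,54)→(3,-1,2)
g: flip: (3,-1,2)→(2,1,3)
g: reduced (well bottom): (2,1,3) with a≤c, −a<b≤a
reduced forms (2, 1, 3) vs (2, 1, 3) ⇒ equivalent

yes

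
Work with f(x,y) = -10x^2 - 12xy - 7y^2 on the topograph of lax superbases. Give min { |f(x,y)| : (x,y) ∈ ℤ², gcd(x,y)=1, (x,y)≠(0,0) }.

translate: b→-8 (≡12 mod 20), so (10,12,7)→(10,-8,5)
flip: (10,-8,5)→(5,8,10)
translate: b→-2 (≡8 mod 10), so (5,8,10)→(5,-2,7)
reduced (well bottom): (5,-2,7) with a≤c, −a<b≤a
well minimum |f| = |-5| = 5 (negative-definite)

5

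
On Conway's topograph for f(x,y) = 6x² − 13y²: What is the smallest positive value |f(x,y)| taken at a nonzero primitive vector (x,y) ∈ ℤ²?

descent: ρ → (-13,0,6)
descent: ρ → (6,12,-7)  [lands on river]
river: ρ → (-7,16,2)
river: ρ → (2,16,-7)
river: ρ → (-7,12,6)
closes: descent 2, river 4
min |a| on river = 2

2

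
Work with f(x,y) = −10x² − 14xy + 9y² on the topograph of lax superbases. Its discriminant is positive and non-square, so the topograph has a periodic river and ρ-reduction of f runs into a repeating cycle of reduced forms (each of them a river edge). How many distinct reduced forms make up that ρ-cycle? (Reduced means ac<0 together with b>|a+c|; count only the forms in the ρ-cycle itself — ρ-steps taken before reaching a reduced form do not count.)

D = 556, ⌊√D⌋ = 23
descent: ρ → (9,14,-10)  [lands on river]
river: ρ → (-10,6,13)
river: ρ → (13,20,-3)
river: ρ → (-3,22,6)
river: ρ → (6,14,-15)
river: ρ → (-15,16,5)
river: ρ → (5,14,-18)
river: ρ → (-18,22,1)
river: ρ → (1,22,-18)
river: ρ → (-18,14,5)
river: ρ → (5,16,-15)
river: ρ → (-15,14,6)
river: ρ → (6,22,-3)
river: ρ → (-3,20,13)
river: ρ → (13,6,-10)
river: ρ → (-10,14,9)
river: ρ → (9,22,-2)
river: ρ → (-2,22,9)
ρ-cycle length = 18 (tail of 1 descent step not counted)

18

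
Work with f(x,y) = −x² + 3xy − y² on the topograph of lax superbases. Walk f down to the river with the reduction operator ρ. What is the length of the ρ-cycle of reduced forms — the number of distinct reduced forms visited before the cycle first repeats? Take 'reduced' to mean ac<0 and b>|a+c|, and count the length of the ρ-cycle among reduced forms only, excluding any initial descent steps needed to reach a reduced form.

D = 5, ⌊√D⌋ = 2
descent: ρ → (-1,1,1)  [lands on river]
river: ρ → (1,1,-1)
ρ-cycle length = 2 (tail of 1 descent step not counted)

2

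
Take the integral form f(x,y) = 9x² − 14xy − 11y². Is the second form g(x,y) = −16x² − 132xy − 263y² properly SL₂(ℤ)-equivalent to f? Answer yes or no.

D₁ = 592, D₂ = 592
river cycle of f (length 6): (-11, 14, 9), (9, 22, -3), (-3, 20, 16), (16, 12, -7), (-7, 16, 12), (12, 8, -11)
river cycle of g (length 6): (9, 22, -3), (-3, 20, 16), (16, 12, -7), (-7, 16, 12), (12, 8, -11), (-11, 14, 9)
cycles coincide ⇒ equivalent

yes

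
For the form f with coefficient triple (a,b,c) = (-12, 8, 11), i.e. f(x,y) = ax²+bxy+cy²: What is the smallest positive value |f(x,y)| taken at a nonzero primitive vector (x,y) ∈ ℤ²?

river: ρ → (11,14,-9)
river: ρ → (-9,22,3)
river: ρ → (3,20,-16)
river: ρ → (-16,12,7)
river: ρ → (7,16,-12)
river: ρ → (-12,8,11)
closes: descent 0, river 6
min |a| on river = 3

3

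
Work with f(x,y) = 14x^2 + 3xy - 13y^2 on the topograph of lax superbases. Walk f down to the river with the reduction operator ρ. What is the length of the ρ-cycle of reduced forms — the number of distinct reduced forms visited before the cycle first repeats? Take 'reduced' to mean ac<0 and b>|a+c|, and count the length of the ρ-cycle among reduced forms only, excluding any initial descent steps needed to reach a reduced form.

D = 737, ⌊√D⌋ = 27
river: ρ → (-13,23,4)
river: ρ → (4,25,-7)
river: ρ → (-7,17,16)
river: ρ → (16,15,-8)
river: ρ → (-8,17,14)
river: ρ → (14,11,-11)
river: ρ → (-11,11,14)
river: ρ → (14,17,-8)
river: ρ → (-8,15,16)
river: ρ → (16,17,-7)
river: ρ → (-7,25,4)
river: ρ → (4,23,-13)
river: ρ → (-13,3,14)
river: ρ → (14,25,-2)
river: ρ → (-2,27,1)
river: ρ → (1,27,-2)
river: ρ → (-2,25,14)
river: ρ → (14,3,-13)
ρ-cycle length = 18 (tail of 0 descent steps not counted)

18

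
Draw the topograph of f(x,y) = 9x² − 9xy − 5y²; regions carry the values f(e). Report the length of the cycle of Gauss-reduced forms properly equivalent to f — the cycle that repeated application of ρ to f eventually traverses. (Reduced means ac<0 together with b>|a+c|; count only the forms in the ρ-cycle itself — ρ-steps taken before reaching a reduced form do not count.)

D = 261, ⌊√D⌋ = 16
descent: ρ → (-5,9,9)  [lands on river]
river: ρ → (9,9,-5)
river: ρ → (-5,11,7)
river: ρ → (7,3,-9)
river: ρ → (-9,15,1)
river: ρ → (1,15,-9)
river: ρ → (-9,3,7)
river: ρ → (7,11,-5)
ρ-cycle length = 8 (tail of 1 descent step not counted)

8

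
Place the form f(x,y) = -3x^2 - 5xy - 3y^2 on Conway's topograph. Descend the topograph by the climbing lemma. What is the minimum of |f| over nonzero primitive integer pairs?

translate: b→-1 (≡5 mod 6), so (3,5,3)→(3,-1,1)
flip: (3,-1,1)→(1,1,3)
reduced (well bottom): (1,1,3) with a≤c, −a<b≤a
well minimum |f| = |-1| = 1 (negative-definite)

1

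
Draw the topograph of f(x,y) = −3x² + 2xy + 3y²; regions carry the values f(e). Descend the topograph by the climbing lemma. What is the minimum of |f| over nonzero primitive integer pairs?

river: ρ → (3,4,-2)
river: ρ → (-2,4,3)
river: ρ → (3,2,-3)
river: ρ → (-3,4,2)
river: ρ → (2,4,-3)
river: ρ → (-3,2,3)
closes: descent 0, river 6
min |a| on river = 2

2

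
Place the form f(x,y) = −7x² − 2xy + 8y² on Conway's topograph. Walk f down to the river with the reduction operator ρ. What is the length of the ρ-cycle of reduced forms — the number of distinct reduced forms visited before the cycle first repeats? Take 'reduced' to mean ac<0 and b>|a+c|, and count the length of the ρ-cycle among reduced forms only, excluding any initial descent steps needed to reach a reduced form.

D = 228, ⌊√D⌋ = 15
descent: ρ → (8,2,-7)  [lands on river]
river: ρ → (-7,12,3)
river: ρ → (3,12,-7)
river: ρ → (-7,2,8)
river: ρ → (8,14,-1)
river: ρ → (-1,14,8)
ρ-cycle length = 6 (tail of 1 descent step not counted)

6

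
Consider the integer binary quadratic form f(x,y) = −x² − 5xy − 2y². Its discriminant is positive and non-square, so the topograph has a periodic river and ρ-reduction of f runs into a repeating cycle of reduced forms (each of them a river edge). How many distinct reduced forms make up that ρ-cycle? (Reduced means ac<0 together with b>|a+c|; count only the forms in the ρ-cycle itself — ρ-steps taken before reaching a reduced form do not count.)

D = 17, ⌊√D⌋ = 4
descent: ρ → (-2,1,2)  [lands on river]
river: ρ → (2,3,-1)
river: ρ → (-1,3,2)
river: ρ → (2,1,-2)
river: ρ → (-2,3,1)
river: ρ → (1,3,-2)
ρ-cycle length = 6 (tail of 1 descent step not counted)

6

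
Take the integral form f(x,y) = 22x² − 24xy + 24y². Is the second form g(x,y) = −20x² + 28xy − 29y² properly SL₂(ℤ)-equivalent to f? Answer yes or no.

D₁ = -1536, D₂ = -1536
f: translate: b→20 (≡-24 mod 44), so (22,-24,24)→(22,20,22)
f: reduced (well bottom): (22,20,22) with a≤c, −a<b≤a
g is negative-definite; reduce −g:
−g: translate: b→12 (≡-28 mod 40), so (20,-28,29)→(20,12,21)
−g: reduced (well bottom): (20,12,21) with a≤c, −a<b≤a
flip sign back: reduced form of g is (-20,-12,-21)
reduced forms (22, 20, 22) vs (-20, -12, -21) ⇒ inequivalent

no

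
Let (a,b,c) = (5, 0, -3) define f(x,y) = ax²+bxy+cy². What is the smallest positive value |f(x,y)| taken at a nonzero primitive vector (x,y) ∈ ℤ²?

descent: ρ → (-3,6,2)  [lands on river]
river: ρ → (2,6,-3)
closes: descent 1, river 2
min |a| on river = 2

2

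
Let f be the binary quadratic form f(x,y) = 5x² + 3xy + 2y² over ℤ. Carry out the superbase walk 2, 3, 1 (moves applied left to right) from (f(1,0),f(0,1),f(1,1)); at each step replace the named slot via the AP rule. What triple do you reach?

start (5,2,10) = (f(1,0),f(0,1),f(1,1))
replace slot 2: 2·(5+10) − 2 = 28 → (5,28,10)
replace slot 3: 2·(5+28) − 10 = 56 → (5,28,56)
replace slot 1: 2·(28+56) − 5 = 163 → (163,28,56)

163,28,56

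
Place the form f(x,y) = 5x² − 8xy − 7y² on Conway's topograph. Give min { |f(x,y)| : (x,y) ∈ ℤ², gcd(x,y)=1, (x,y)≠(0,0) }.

descent: ρ → (-7,8,5)  [lands on river]
river: ρ → (5,12,-3)
river: ρ → (-3,12,5)
river: ρ → (5,8,-7)
river: ρ → (-7,6,6)
river: ρ → (6,6,-7)
closes: descent 1, river 6
min |a| on river = 3

3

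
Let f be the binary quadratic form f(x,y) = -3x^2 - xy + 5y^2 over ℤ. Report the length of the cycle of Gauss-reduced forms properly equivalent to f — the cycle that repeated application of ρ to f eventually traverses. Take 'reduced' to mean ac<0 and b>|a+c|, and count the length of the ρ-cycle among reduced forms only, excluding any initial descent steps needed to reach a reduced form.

D = 61, ⌊√D⌋ = 7
descent: ρ → (5,1,-3)
descent: ρ → (-3,5,3)  [lands on river]
river: ρ → (3,7,-1)
river: ρ → (-1,7,3)
river: ρ → (3,5,-3)
river: ρ → (-3,7,1)
river: ρ → (1,7,-3)
ρ-cycle length = 6 (tail of 2 descent steps not counted)

6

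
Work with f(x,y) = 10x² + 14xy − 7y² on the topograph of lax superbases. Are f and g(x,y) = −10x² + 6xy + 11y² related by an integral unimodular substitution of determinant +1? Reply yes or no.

D₁ = 476, D₂ = 476
river cycle of f (length 8): (-7, 14, 10), (10, 6, -11), (-11, 16, 5), (5, 14, -14), (-14, 14, 5), (5, 16, -11), (-11, 6, 10), (10, 14, -7)
river cycle of g (length 8): (11, 16, -5), (-5, 14, 14), (14, 14, -5), (-5, 16, 11), (11, 6, -10), (-10, 14, 7), (7, 14, -10), (-10, 6, 11)
cycles differ ⇒ inequivalent

no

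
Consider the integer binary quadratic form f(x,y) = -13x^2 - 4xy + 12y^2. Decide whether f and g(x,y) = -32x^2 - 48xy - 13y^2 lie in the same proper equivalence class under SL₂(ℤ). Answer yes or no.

D₁ = 640, D₂ = 640
river cycle of f (length 8): (12, 4, -13), (-13, 22, 3), (3, 20, -20), (-20, 20, 3), (3, 22, -13), (-13, 4, 12), (12, 20, -5), (-5, 20, 12)
river cycle of g (length 8): (-13, 22, 3), (3, 20, -20), (-20, 20, 3), (3, 22, -13), (-13, 4, 12), (12, 20, -5), (-5, 20, 12), (12, 4, -13)
cycles coincide ⇒ equivalent

yes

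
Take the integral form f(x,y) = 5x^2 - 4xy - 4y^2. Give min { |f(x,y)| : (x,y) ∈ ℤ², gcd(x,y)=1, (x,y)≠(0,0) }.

descent: ρ → (-4,4,5)  [lands on river]
river: ρ → (5,6,-3)
river: ρ → (-3,6,5)
river: ρ → (5,4,-4)
closes: descent 1, river 4
min |a| on river = 3

3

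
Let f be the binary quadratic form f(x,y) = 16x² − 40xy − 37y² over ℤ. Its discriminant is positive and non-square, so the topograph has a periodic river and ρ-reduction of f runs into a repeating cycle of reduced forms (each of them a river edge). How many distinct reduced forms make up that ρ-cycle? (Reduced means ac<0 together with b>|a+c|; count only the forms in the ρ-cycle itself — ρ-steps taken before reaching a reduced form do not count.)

D = 3968, ⌊√D⌋ = 62
descent: ρ → (-37,40,16)  [lands on river]
river: ρ → (16,56,-13)
river: ρ → (-13,48,32)
river: ρ → (32,16,-29)
river: ρ → (-29,42,19)
river: ρ → (19,34,-37)
ρ-cycle length = 6 (tail of 1 descent step not counted)

6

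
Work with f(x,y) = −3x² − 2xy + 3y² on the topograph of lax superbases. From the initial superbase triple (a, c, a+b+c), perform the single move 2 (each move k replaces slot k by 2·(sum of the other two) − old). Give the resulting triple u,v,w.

start (-3,3,-2) = (f(1,0),f(0,1),f(1,1))
replace slot 2: 2·((-3)+(-2)) − 3 = -13 → (-3,-13,-2)

-3,-13,-2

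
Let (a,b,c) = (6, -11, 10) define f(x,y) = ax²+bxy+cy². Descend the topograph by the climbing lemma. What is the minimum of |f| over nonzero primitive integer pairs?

translate: b→1 (≡-11 mod 12), so (6,-11,10)→(6,1,5)
flip: (6,1,5)→(5,-1,6)
reduced (well bottom): (5,-1,6) with a≤c, −a<b≤a
well minimum = a = 5

5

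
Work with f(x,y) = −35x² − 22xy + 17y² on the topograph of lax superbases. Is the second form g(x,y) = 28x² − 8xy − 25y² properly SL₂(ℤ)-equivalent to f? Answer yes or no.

D₁ = 2864, D₂ = 2864
river cycle of f (length 28): (17, 22, -35), (-35, 48, 4), (4, 48, -35), (-35, 22, 17), (17, 46, -11), (-11, 42, 25), (25, 8, -28), (-28, 48, 5), (5, 52, -8), (-8, 44, 29), … (18 more)
river cycle of g (length 28): (-25, 8, 28), (28, 48, -5), (-5, 52, 8), (8, 44, -29), (-29, 14, 23), (23, 32, -20), (-20, 48, 7), (7, 50, -13), (-13, 28, 40), (40, 52, -1), … (18 more)
cycles differ ⇒ inequivalent

no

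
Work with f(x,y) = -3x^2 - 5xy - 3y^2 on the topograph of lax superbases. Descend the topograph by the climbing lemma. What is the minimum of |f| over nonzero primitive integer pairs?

translate: b→-1 (≡5 mod 6), so (3,5,3)→(3,-1,1)
flip: (3,-1,1)→(1,1,3)
reduced (well bottom): (1,1,3) with a≤c, −a<b≤a
well minimum |f| = |-1| = 1 (negative-definite)

1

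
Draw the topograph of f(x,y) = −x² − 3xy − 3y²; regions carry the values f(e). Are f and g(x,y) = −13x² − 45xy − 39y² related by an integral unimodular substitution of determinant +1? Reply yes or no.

D₁ = -3, D₂ = -3
f is negative-definite; reduce −f:
−f: translate: b→1 (≡3 mod 2), so (1,3,3)→(1,1,1)
−f: reduced (well bottom): (1,1,1) with a≤c, −a<b≤a
flip sign back: reduced form of f is (-1,-1,-1)
g is negative-definite; reduce −g:
−g: translate: b→-7 (≡45 mod 26), so (13,45,39)→(13,-7,1)
−g: flip: (13,-7,1)→(1,7,13)
−g: translate: b→1 (≡7 mod 2), so (1,7,13)→(1,1,1)
−g: reduced (well bottom): (1,1,1) with a≤c, −a<b≤a
flip sign back: reduced form of g is (-1,-1,-1)
reduced forms (-1, -1, -1) vs (-1, -1, -1) ⇒ equivalent

yes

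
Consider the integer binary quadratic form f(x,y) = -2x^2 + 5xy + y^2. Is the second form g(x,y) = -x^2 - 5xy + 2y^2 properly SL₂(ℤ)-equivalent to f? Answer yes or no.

D₁ = 33, D₂ = 33
river cycle of f (length 4): (1, 5, -2), (-2, 3, 3), (3, 3, -2), (-2, 5, 1)
river cycle of g (length 4): (2, 5, -1), (-1, 5, 2), (2, 3, -3), (-3, 3, 2)
cycles differ ⇒ inequivalent

no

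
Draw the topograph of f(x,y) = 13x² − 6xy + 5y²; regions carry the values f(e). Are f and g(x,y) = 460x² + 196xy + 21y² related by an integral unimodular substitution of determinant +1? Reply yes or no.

D₁ = -224, D₂ = -224
f: flip: (13,-6,5)→(5,6,13)
f: translate: b→-4 (≡6 mod 10), so (5,6,13)→(5,-4,12)
f: reduced (well bottom): (5,-4,12) with a≤c, −a<b≤a
g: flip: (460,196,21)→(21,-196,460)
g: translate: b→14 (≡-196 mod 42), so (21,-196,460)→(21,14,5)
g: flip: (21,14,5)→(5,-14,21)
g: translate: b→-4 (≡-14 mod 10), so (5,-14,21)→(5,-4,12)
g: reduced (well bottom): (5,-4,12) with a≤c, −a<b≤a
reduced forms (5, -4, 12) vs (5, -4, 12) ⇒ equivalent

yes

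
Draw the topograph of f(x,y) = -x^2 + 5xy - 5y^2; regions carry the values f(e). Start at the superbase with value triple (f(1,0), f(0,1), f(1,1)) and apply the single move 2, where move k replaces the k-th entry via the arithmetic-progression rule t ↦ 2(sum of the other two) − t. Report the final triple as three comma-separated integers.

start (-1,-5,-1) = (f(1,0),f(0,1),f(1,1))
replace slot 2: 2·((-1)+(-1)) − (-5) = 1 → (-1,1,-1)

-1,1,-1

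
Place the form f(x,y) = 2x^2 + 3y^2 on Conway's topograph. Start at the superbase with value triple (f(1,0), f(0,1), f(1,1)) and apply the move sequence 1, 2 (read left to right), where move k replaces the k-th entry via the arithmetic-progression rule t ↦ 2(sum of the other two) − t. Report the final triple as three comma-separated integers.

start (2,3,5) = (f(1,0),f(0,1),f(1,1))
replace slot 1: 2·(3+5) − 2 = 14 → (14,3,5)
replace slot 2: 2·(14+5) − 3 = 35 → (14,35,5)

14,35,5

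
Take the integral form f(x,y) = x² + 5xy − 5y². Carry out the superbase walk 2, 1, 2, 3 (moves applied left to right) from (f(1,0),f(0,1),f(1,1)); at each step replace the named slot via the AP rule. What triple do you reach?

start (1,-5,1) = (f(1,0),f(0,1),f(1,1))
replace slot 2: 2·(1+1) − (-5) = 9 → (1,9,1)
replace slot 1: 2·(9+1) − 1 = 19 → (19,9,1)
replace slot 2: 2·(19+1) − 9 = 31 → (19,31,1)
replace slot 3: 2·(19+31) − 1 = 99 → (19,31,99)

19,31,99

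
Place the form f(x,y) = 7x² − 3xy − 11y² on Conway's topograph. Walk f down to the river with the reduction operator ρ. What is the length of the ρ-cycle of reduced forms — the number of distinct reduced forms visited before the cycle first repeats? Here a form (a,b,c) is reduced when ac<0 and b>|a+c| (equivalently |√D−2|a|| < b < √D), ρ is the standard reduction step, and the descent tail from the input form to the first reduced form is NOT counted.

D = 317, ⌊√D⌋ = 17
descent: ρ → (-11,3,7)
descent: ρ → (7,11,-7)  [lands on river]
river: ρ → (-7,17,1)
river: ρ → (1,17,-7)
river: ρ → (-7,11,7)
river: ρ → (7,17,-1)
river: ρ → (-1,17,7)
ρ-cycle length = 6 (tail of 2 descent steps not counted)

6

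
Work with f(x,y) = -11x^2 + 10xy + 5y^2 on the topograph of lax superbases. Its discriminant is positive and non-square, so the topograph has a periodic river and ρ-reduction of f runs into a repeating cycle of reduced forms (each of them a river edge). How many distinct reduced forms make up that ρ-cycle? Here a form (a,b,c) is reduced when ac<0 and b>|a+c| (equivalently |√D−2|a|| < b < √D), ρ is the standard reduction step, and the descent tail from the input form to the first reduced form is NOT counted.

D = 320, ⌊√D⌋ = 17
river: ρ → (5,10,-11)
river: ρ → (-11,12,4)
river: ρ → (4,12,-11)
river: ρ → (-11,10,5)
ρ-cycle length = 4 (tail of 0 descent steps not counted)

4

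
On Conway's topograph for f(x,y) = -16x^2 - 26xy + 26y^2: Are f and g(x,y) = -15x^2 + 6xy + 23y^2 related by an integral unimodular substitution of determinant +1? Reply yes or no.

D₁ = 2340, D₂ = 1416
discriminants differ ⇒ not SL₂(ℤ)-equivalent

no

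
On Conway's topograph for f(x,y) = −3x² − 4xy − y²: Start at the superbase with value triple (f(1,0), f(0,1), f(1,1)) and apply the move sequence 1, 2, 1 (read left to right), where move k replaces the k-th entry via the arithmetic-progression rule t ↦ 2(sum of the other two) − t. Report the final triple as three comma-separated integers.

start (-3,-1,-8) = (f(1,0),f(0,1),f(1,1))
replace slot 1: 2·((-1)+(-8)) − (-3) = -15 → (-15,-1,-8)
replace slot 2: 2·((-15)+(-8)) − (-1) = -45 → (-15,-45,-8)
replace slot 1: 2·((-45)+(-8)) − (-15) = -91 → (-91,-45,-8)

-91,-45,-8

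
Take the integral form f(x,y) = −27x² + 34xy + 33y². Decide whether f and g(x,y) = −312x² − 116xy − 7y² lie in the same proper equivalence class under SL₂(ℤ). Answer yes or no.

D₁ = 4720, D₂ = 4720
river cycle of f (length 14): (33, 32, -28), (-28, 24, 37), (37, 50, -15), (-15, 40, 52), (52, 64, -3), (-3, 68, 8), (8, 60, -35), (-35, 10, 33), (33, 56, -12), (-12, 64, 13), … (4 more)
river cycle of g (length 14): (-7, 60, 40), (40, 20, -27), (-27, 34, 33), (33, 32, -28), (-28, 24, 37), (37, 50, -15), (-15, 40, 52), (52, 64, -3), (-3, 68, 8), (8, 60, -35), … (4 more)
cycles coincide ⇒ equivalent

yes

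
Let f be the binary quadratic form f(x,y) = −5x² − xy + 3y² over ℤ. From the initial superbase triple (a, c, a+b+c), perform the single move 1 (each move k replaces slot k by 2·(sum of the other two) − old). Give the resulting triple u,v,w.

start (-5,3,-3) = (f(1,0),f(0,1),f(1,1))
replace slot 1: 2·(3+(-3)) − (-5) = 5 → (5,3,-3)

5,3,-3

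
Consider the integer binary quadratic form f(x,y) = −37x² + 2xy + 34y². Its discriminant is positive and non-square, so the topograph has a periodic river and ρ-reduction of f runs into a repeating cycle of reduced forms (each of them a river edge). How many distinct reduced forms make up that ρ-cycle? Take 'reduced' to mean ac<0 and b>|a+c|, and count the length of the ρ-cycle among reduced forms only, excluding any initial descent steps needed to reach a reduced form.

D = 5036, ⌊√D⌋ = 70
descent: ρ → (34,66,-5)  [lands on river]
river: ρ → (-5,64,47)
river: ρ → (47,30,-22)
river: ρ → (-22,58,19)
river: ρ → (19,56,-25)
river: ρ → (-25,44,31)
river: ρ → (31,18,-38)
river: ρ → (-38,58,11)
river: ρ → (11,52,-53)
river: ρ → (-53,54,10)
river: ρ → (10,66,-17)
river: ρ → (-17,70,2)
river: ρ → (2,70,-17)
river: ρ → (-17,66,10)
river: ρ → (10,54,-53)
river: ρ → (-53,52,11)
river: ρ → (11,58,-38)
river: ρ → (-38,18,31)
river: ρ → (31,44,-25)
river: ρ → (-25,56,19)
river: ρ → (19,58,-22)
river: ρ → (-22,30,47)
river: ρ → (47,64,-5)
river: ρ → (-5,66,34)
river: ρ → (34,70,-1)
river: ρ → (-1,70,34)
ρ-cycle length = 26 (tail of 1 descent step not counted)

26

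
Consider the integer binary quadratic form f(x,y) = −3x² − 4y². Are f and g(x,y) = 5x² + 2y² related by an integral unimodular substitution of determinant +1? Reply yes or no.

D₁ = -48, D₂ = -40
discriminants differ ⇒ not SL₂(ℤ)-equivalent

no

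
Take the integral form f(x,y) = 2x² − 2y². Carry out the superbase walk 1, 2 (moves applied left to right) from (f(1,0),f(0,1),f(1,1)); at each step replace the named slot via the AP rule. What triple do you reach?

start (2,-2,0) = (f(1,0),f(0,1),f(1,1))
replace slot 1: 2·((-2)+0) − 2 = -6 → (-6,-2,0)
replace slot 2: 2·((-6)+0) − (-2) = -10 → (-6,-10,0)

-6,-10,0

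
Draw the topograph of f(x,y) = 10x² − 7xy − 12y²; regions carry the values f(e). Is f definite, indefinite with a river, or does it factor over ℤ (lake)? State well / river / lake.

D = b²−4ac = (-7)² − 4·10·(-12) = 529
D = 23² is a perfect square ⇒ form factors over ℤ ⇒ lakes

lake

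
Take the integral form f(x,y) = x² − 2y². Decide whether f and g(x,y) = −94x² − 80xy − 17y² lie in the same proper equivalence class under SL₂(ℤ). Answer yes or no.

D₁ = 8, D₂ = 8
river cycle of f (length 2): (1, 2, -1), (-1, 2, 1)
river cycle of g (length 2): (1, 2, -1), (-1, 2, 1)
cycles coincide ⇒ equivalent

yes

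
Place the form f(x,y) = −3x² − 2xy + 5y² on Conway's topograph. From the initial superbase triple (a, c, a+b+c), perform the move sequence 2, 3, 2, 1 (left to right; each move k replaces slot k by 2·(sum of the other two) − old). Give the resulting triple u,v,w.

start (-3,5,0) = (f(1,0),f(0,1),f(1,1))
replace slot 2: 2·((-3)+0) − 5 = -11 → (-3,-11,0)
replace slot 3: 2·((-3)+(-11)) − 0 = -28 → (-3,-11,-28)
replace slot 2: 2·((-3)+(-28)) − (-11) = -51 → (-3,-51,-28)
replace slot 1: 2·((-51)+(-28)) − (-3) = -155 → (-155,-51,-28)

-155,-51,-28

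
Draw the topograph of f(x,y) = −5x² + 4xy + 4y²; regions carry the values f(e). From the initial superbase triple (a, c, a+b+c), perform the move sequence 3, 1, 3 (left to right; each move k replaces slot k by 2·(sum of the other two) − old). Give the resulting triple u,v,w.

start (-5,4,3) = (f(1,0),f(0,1),f(1,1))
replace slot 3: 2·((-5)+4) − 3 = -5 → (-5,4,-5)
replace slot 1: 2·(4+(-5)) − (-5) = 3 → (3,4,-5)
replace slot 3: 2·(3+4) − (-5) = 19 → (3,4,19)

3,4,19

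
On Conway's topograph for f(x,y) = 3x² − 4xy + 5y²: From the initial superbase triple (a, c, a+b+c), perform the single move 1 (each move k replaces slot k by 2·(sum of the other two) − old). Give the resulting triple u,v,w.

start (3,5,4) = (f(1,0),f(0,1),f(1,1))
replace slot 1: 2·(5+4) − 3 = 15 → (15,5,4)

15,5,4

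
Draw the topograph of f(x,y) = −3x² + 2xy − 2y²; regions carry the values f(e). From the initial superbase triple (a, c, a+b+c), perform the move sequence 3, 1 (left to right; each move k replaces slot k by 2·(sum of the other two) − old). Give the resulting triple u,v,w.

start (-3,-2,-3) = (f(1,0),f(0,1),f(1,1))
replace slot 3: 2·((-3)+(-2)) − (-3) = -7 → (-3,-2,-7)
replace slot 1: 2·((-2)+(-7)) − (-3) = -15 → (-15,-2,-7)

-15,-2,-7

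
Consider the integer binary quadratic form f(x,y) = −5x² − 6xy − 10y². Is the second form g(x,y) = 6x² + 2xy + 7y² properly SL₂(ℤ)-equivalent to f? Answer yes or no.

D₁ = -164, D₂ = -164
f is negative-definite; reduce −f:
−f: translate: b→-4 (≡6 mod 10), so (5,6,10)→(5,-4,9)
−f: reduced (well bottom): (5,-4,9) with a≤c, −a<b≤a
flip sign back: reduced form of f is (-5,4,-9)
g: reduced (well bottom): (6,2,7) with a≤c, −a<b≤a
reduced forms (-5, 4, -9) vs (6, 2, 7) ⇒ inequivalent

no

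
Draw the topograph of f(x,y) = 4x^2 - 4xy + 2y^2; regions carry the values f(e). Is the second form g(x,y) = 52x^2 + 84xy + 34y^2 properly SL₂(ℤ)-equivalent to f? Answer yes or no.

D₁ = -16, D₂ = -16
f: translate: b→4 (≡-4 mod 8), so (4,-4,2)→(4,4,2)
f: flip: (4,4,2)→(2,-4,4)
f: translate: b→0 (≡-4 mod 4), so (2,-4,4)→(2,0,2)
f: reduced (well bottom): (2,0,2) with a≤c, −a<b≤a
g: translate: b→-20 (≡84 mod 104), so (52,84,34)→(52,-20,2)
g: flip: (52,-20,2)→(2,20,52)
g: translate: b→0 (≡20 mod 4), so (2,20,52)→(2,0,2)
g: reduced (well bottom): (2,0,2) with a≤c, −a<b≤a
reduced forms (2, 0, 2) vs (2, 0, 2) ⇒ equivalent

yes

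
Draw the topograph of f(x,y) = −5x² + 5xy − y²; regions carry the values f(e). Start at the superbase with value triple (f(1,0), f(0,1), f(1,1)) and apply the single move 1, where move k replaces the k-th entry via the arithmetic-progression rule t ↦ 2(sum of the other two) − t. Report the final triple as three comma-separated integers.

start (-5,-1,-1) = (f(1,0),f(0,1),f(1,1))
replace slot 1: 2·((-1)+(-1)) − (-5) = 1 → (1,-1,-1)

1,-1,-1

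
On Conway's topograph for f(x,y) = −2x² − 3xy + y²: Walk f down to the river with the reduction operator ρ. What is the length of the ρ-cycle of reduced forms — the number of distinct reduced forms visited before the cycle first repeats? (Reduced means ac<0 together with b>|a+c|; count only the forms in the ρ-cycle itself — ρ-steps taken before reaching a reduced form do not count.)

D = 17, ⌊√D⌋ = 4
descent: ρ → (1,3,-2)  [lands on river]
river: ρ → (-2,1,2)
river: ρ → (2,3,-1)
river: ρ → (-1,3,2)
river: ρ → (2,1,-2)
river: ρ → (-2,3,1)
ρ-cycle length = 6 (tail of 1 descent step not counted)

6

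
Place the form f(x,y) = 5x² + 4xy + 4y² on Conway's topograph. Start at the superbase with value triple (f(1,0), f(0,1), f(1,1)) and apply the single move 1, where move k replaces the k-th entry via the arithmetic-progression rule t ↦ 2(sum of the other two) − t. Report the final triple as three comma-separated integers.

start (5,4,13) = (f(1,0),f(0,1),f(1,1))
replace slot 1: 2·(4+13) − 5 = 29 → (29,4,13)

29,4,13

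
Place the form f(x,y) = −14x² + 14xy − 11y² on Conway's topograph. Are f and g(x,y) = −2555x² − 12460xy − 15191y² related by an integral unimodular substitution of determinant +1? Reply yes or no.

D₁ = -420, D₂ = -420
f is negative-definite; reduce −f:
−f: translate: b→14 (≡-14 mod 28), so (14,-14,11)→(14,14,11)
−f: flip: (14,14,11)→(11,-14,14)
−f: translate: b→8 (≡-14 mod 22), so (11,-14,14)→(11,8,11)
−f: reduced (well bottom): (11,8,11) with a≤c, −a<b≤a
flip sign back: reduced form of f is (-11,-8,-11)
g is negative-definite; reduce −g:
−g: translate: b→2240 (≡12460 mod 5110), so (2555,12460,15191)→(2555,2240,491)
−g: flip: (2555,2240,491)→(491,-2240,2555)
−g: translate: b→-276 (≡-2240 mod 982), so (491,-2240,2555)→(491,-276,39)
−g: flip: (491,-276,39)→(39,276,491)
−g: translate: b→-36 (≡276 mod 78), so (39,276,491)→(39,-36,11)
−g: flip: (39,-36,11)→(11,36,39)
−g: translate: b→-8 (≡36 mod 22), so (11,36,39)→(11,-8,11)
−g: flip: (11,-8,11)→(11,8,11)
−g: reduced (well bottom): (11,8,11) with a≤c, −a<b≤a
flip sign back: reduced form of g is (-11,-8,-11)
reduced forms (-11, -8, -11) vs (-11, -8, -11) ⇒ equivalent

yes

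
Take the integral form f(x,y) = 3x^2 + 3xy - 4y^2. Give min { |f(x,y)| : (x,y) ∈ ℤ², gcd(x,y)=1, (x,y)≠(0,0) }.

river: ρ → (-4,5,2)
river: ρ → (2,7,-1)
river: ρ → (-1,7,2)
river: ρ → (2,5,-4)
river: ρ → (-4,3,3)
river: ρ → (3,3,-4)
closes: descent 0, river 6
min |a| on river = 1

1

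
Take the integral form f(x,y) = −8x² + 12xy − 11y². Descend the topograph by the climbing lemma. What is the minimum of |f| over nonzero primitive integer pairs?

translate: b→4 (≡-12 mod 16), so (8,-12,11)→(8,4,7)
flip: (8,4,7)→(7,-4,8)
reduced (well bottom): (7,-4,8) with a≤c, −a<b≤a
well minimum |f| = |-7| = 7 (negative-definite)

7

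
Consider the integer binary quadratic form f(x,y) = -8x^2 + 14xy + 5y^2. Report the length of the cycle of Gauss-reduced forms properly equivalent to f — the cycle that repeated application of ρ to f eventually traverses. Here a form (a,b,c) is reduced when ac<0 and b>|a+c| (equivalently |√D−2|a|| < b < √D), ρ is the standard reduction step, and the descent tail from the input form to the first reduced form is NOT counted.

D = 356, ⌊√D⌋ = 18
river: ρ → (5,16,-5)
river: ρ → (-5,14,8)
river: ρ → (8,18,-1)
river: ρ → (-1,18,8)
river: ρ → (8,14,-5)
river: ρ → (-5,16,5)
river: ρ → (5,14,-8)
river: ρ → (-8,18,1)
river: ρ → (1,18,-8)
river: ρ → (-8,14,5)
ρ-cycle length = 10 (tail of 0 descent steps not counted)

10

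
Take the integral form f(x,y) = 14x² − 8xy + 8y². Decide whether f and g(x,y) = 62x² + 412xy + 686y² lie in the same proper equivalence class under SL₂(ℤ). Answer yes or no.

D₁ = -384, D₂ = -384
f: flip: (14,-8,8)→(8,8,14)
f: reduced (well bottom): (8,8,14) with a≤c, −a<b≤a
g: translate: b→40 (≡412 mod 124), so (62,412,686)→(62,40,8)
g: flip: (62,40,8)→(8,-40,62)
g: translate: b→8 (≡-40 mod 16), so (8,-40,62)→(8,8,14)
g: reduced (well bottom): (8,8,14) with a≤c, −a<b≤a
reduced forms (8, 8, 14) vs (8, 8, 14) ⇒ equivalent

yes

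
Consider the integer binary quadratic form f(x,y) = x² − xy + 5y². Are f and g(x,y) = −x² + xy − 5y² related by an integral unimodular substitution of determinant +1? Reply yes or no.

D₁ = -19, D₂ = -19
f: translate: b→1 (≡-1 mod 2), so (1,-1,5)→(1,1,5)
f: reduced (well bottom): (1,1,5) with a≤c, −a<b≤a
g is negative-definite; reduce −g:
−g: translate: b→1 (≡-1 mod 2), so (1,-1,5)→(1,1,5)
−g: reduced (well bottom): (1,1,5) with a≤c, −a<b≤a
flip sign back: reduced form of g is (-1,-1,-5)
reduced forms (1, 1, 5) vs (-1, -1, -5) ⇒ inequivalent

no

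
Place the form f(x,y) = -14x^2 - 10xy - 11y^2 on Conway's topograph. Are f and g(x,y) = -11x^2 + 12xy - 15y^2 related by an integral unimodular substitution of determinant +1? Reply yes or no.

D₁ = -516, D₂ = -516
f is negative-definite; reduce −f:
−f: flip: (14,10,11)→(11,-10,14)
−f: reduced (well bottom): (11,-10,14) with a≤c, −a<b≤a
flip sign back: reduced form of f is (-11,10,-14)
g is negative-definite; reduce −g:
−g: translate: b→10 (≡-12 mod 22), so (11,-12,15)→(11,10,14)
−g: reduced (well bottom): (11,10,14) with a≤c, −a<b≤a
flip sign back: reduced form of g is (-11,-10,-14)
reduced forms (-11, 10, -14) vs (-11, -10, -14) ⇒ inequivalent

no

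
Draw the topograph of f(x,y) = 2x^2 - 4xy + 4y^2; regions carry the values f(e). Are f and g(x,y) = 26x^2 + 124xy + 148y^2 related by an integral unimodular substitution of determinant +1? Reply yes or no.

D₁ = -16, D₂ = -16
f: translate: b→0 (≡-4 mod 4), so (2,-4,4)→(2,0,2)
f: reduced (well bottom): (2,0,2) with a≤c, −a<b≤a
g: translate: b→20 (≡124 mod 52), so (26,124,148)→(26,20,4)
g: flip: (26,20,4)→(4,-20,26)
g: translate: b→4 (≡-20 mod 8), so (4,-20,26)→(4,4,2)
g: flip: (4,4,2)→(2,-4,4)
g: translate: b→0 (≡-4 mod 4), so (2,-4,4)→(2,0,2)
g: reduced (well bottom): (2,0,2) with a≤c, −a<b≤a
reduced forms (2, 0, 2) vs (2, 0, 2) ⇒ equivalent

yes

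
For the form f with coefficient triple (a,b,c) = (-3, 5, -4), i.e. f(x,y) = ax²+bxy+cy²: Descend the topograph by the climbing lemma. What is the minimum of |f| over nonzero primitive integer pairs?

translate: b→1 (≡-5 mod 6), so (3,-5,4)→(3,1,2)
flip: (3,1,2)→(2,-1,3)
reduced (well bottom): (2,-1,3) with a≤c, −a<b≤a
well minimum |f| = |-2| = 2 (negative-definite)

2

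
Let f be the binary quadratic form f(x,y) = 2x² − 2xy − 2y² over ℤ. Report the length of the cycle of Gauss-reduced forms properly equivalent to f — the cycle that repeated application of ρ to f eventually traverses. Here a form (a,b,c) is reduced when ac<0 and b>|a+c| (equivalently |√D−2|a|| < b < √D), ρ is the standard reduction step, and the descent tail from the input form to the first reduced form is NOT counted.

D = 20, ⌊√D⌋ = 4
descent: ρ → (-2,2,2)  [lands on river]
river: ρ → (2,2,-2)
ρ-cycle length = 2 (tail of 1 descent step not counted)

2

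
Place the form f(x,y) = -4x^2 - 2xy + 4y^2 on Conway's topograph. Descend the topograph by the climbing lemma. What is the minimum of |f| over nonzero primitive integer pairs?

descent: ρ → (4,2,-4)  [lands on river]
river: ρ → (-4,6,2)
river: ρ → (2,6,-4)
river: ρ → (-4,2,4)
river: ρ → (4,6,-2)
river: ρ → (-2,6,4)
closes: descent 1, river 6
min |a| on river = 2

2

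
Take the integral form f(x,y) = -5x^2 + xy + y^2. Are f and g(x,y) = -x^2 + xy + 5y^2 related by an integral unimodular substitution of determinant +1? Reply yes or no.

D₁ = 21, D₂ = 21
river cycle of f (length 2): (1, 3, -3), (-3, 3, 1)
river cycle of g (length 2): (-1, 3, 3), (3, 3, -1)
cycles differ ⇒ inequivalent

no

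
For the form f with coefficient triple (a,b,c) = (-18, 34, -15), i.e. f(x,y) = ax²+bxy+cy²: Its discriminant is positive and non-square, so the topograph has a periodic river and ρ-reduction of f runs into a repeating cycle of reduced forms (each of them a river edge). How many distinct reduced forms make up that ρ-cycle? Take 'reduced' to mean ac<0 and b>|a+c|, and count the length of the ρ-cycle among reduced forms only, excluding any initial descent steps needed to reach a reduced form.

D = 76, ⌊√D⌋ = 8
descent: ρ → (-15,-4,1)
descent: ρ → (1,8,-3)  [lands on river]
river: ρ → (-3,4,5)
river: ρ → (5,6,-2)
river: ρ → (-2,6,5)
river: ρ → (5,4,-3)
river: ρ → (-3,8,1)
ρ-cycle length = 6 (tail of 2 descent steps not counted)

6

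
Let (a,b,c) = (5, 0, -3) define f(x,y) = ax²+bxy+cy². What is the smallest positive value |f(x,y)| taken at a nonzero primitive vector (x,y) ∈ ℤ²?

descent: ρ → (-3,6,2)  [lands on river]
river: ρ → (2,6,-3)
closes: descent 1, river 2
min |a| on river = 2

2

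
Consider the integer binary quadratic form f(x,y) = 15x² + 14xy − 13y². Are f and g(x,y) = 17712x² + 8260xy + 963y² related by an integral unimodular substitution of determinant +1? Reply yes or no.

D₁ = 976, D₂ = 976
river cycle of f (length 26): (-13, 12, 16), (16, 20, -9), (-9, 16, 20), (20, 24, -5), (-5, 26, 15), (15, 4, -16), (-16, 28, 3), (3, 26, -25), (-25, 24, 4), (4, 24, -25), … (16 more)
river cycle of g (length 26): (15, 14, -13), (-13, 12, 16), (16, 20, -9), (-9, 16, 20), (20, 24, -5), (-5, 26, 15), (15, 4, -16), (-16, 28, 3), (3, 26, -25), (-25, 24, 4), … (16 more)
cycles coincide ⇒ equivalent

yes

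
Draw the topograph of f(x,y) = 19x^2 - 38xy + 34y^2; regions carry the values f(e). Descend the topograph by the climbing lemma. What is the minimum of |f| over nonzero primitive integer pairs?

translate: b→0 (≡-38 mod 38), so (19,-38,34)→(19,0,15)
flip: (19,0,15)→(15,0,19)
reduced (well bottom): (15,0,19) with a≤c, −a<b≤a
well minimum = a = 15

15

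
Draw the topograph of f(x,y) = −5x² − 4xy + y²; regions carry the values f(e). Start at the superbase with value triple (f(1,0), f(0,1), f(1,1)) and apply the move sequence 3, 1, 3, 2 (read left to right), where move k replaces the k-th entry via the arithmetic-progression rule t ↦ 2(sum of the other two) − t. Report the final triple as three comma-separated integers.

start (-5,1,-8) = (f(1,0),f(0,1),f(1,1))
replace slot 3: 2·((-5)+1) − (-8) = 0 → (-5,1,0)
replace slot 1: 2·(1+0) − (-5) = 7 → (7,1,0)
replace slot 3: 2·(7+1) − 0 = 16 → (7,1,16)
replace slot 2: 2·(7+16) − 1 = 45 → (7,45,16)

7,45,16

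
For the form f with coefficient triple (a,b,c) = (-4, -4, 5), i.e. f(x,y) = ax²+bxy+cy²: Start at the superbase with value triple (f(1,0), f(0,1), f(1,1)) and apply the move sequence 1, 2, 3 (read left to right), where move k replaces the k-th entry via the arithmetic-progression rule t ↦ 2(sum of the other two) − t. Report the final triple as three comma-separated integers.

start (-4,5,-3) = (f(1,0),f(0,1),f(1,1))
replace slot 1: 2·(5+(-3)) − (-4) = 8 → (8,5,-3)
replace slot 2: 2·(8+(-3)) − 5 = 5 → (8,5,-3)
replace slot 3: 2·(8+5) − (-3) = 29 → (8,5,29)

8,5,29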